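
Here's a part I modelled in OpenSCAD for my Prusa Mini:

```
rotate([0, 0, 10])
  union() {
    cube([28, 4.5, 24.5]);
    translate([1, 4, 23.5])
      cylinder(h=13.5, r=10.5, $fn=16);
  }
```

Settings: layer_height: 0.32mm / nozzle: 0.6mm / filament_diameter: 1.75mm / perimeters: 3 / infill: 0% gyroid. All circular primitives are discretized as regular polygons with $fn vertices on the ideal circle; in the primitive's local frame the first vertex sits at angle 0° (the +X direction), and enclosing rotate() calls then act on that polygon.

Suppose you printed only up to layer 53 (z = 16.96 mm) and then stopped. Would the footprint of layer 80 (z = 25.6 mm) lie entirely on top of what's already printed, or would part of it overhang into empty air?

part overhangs

Compare the two slices. At z = 16.96: the cube (footprint 28×4.5) is included at this height (area 126.00 mm²); the cylinder at (1, 4) is absent (z outside [23.5, 37]); Merging all regions: only the 28×4.5 cube is present, so the union is just that shape — area = 126.00 mm²; (rotated 10° about Z; rotation is an isometry so areas/perimeters/island counts are preserved). At z = 25.6: the cube does not reach this height (z outside [0, 24.5]); the r=10.5 cylinder at (1, 4) gives a regular 16-gon of circumradius 10.5 (constant along its height) (area = (16/2)·10.500²·sin(360°/16) = 337.53 mm²); Taking the union: only the r=10.5 cylinder at (1, 4) is present, so the union is just that shape — area = 337.53 mm²; (rotated 10° about Z; rotation is an isometry so areas/perimeters/island counts are preserved). Checking containment: at z = 25.6 the cross-section extends beyond the z = 16.96 cross-section by about 287.39 mm².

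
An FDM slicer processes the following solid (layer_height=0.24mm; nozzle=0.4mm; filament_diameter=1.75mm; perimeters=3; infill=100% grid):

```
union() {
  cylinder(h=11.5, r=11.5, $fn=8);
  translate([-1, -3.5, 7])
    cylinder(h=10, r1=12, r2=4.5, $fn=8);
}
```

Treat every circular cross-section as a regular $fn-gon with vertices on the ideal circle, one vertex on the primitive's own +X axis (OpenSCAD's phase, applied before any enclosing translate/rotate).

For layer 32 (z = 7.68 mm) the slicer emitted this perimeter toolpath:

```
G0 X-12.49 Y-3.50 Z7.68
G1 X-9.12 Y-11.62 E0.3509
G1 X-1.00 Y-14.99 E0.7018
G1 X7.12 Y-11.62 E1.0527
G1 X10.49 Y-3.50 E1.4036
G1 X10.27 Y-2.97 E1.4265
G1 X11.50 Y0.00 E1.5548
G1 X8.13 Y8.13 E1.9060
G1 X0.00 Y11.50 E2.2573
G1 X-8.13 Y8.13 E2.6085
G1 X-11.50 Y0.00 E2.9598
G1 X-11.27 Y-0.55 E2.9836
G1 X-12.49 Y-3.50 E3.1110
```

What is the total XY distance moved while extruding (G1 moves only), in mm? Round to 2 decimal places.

77.95 mm

Sum the Euclidean lengths of each G1 segment: total = 77.95 mm.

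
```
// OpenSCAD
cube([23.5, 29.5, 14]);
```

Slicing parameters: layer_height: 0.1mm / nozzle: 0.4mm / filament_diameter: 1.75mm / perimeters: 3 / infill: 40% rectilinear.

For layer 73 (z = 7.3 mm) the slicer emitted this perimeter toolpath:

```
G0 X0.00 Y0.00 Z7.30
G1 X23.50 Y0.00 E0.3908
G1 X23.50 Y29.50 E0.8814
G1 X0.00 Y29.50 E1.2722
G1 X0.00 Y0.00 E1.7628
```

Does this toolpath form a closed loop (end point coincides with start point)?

yes

Start point (G0): (0.00, 0.00). End point (last G1): the path returns to the start — closed.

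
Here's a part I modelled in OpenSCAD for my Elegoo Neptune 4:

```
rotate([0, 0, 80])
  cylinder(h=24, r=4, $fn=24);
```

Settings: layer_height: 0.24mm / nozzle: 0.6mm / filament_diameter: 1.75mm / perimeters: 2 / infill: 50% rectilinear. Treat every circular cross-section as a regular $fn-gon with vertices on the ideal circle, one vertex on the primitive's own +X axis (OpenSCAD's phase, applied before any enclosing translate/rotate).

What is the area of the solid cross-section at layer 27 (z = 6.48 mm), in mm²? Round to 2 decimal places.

At z = 6.48 mm: the cylinder: section is a regular 24-gon, circumradius r=4 (area = (24/2)·4.000²·sin(360°/24) = 49.69 mm²); (rotated 80° about Z; rotation is an isometry so areas/perimeters/island counts are preserved). Overall, the cross-section is a single solid region. Net area = 49.69 mm².

49.69 mm²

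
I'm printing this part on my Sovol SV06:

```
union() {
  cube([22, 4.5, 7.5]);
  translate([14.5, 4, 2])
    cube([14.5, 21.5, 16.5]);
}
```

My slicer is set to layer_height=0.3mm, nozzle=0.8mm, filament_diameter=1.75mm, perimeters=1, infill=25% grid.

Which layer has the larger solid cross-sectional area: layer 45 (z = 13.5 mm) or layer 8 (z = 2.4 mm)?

layer 8 (z = 2.4 mm)

Layer 45 (z = 13.5): the cube is absent (z outside [0, 7.5]); the cube at (14.5, 4) is present — its section is the full 14.5×21.5 rectangle (area 311.75 mm²); Taking the union: only the 14.5×21.5 cube at (14.5, 4) is present, so the union is just that shape — area = 311.75 mm². So its area = 311.75 mm². Layer 8 (z = 2.4): the 22×4.5 cube contributes its full rectangle (area 99.00 mm²); the cube at (14.5, 4) (footprint 14.5×21.5) is included at this height (area 311.75 mm²); Taking the union: the regions partially overlap — summed areas 410.75 mm² minus the doubly-counted overlap 3.75 mm² gives 407.00 mm² — area = 407.00 mm². So its area = 407.00 mm². Layer 8 is larger (407.00 vs 311.75 mm²).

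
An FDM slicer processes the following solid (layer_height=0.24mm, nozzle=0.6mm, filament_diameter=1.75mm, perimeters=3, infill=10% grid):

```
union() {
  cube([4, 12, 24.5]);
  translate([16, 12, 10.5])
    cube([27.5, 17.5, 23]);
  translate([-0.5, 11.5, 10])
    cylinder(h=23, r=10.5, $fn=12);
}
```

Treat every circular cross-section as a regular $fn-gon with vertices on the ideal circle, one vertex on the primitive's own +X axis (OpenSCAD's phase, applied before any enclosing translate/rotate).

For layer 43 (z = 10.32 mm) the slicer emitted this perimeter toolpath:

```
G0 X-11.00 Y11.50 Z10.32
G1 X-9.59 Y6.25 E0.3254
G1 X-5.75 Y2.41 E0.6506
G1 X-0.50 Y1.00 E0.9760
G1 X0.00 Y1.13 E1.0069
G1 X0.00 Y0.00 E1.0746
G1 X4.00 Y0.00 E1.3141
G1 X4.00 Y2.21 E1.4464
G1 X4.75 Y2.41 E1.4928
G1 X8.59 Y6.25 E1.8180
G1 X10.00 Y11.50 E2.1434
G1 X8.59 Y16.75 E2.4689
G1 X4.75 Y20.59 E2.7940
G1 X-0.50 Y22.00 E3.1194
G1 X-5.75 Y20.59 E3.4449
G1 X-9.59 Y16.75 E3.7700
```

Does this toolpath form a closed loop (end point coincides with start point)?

Start point (G0): (-11.00, 11.50). End point (last G1): the path does not return to the start — open.

no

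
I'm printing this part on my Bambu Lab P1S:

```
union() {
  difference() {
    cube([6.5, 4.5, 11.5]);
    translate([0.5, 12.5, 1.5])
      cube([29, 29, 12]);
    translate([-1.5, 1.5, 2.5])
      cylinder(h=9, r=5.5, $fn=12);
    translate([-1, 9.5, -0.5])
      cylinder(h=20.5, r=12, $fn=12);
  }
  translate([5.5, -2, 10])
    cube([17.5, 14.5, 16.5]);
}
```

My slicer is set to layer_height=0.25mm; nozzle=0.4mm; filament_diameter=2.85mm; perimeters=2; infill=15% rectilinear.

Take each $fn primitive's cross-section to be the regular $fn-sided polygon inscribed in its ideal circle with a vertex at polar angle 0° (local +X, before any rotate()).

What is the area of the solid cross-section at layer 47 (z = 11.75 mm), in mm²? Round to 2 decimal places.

At z = 11.75 mm: the cube is not intersected at this z (z outside [0, 11.5]); the 29×29 cube at (0.5, 12.5) contributes its full rectangle (area 841.00 mm²); the cylinder at (-1.5, 1.5) does not reach this height (z outside [2.5, 11.5]); the r=12 cylinder at (-1, 9.5) gives a regular 12-gon of circumradius 12 (constant along its height) (area = (12/2)·12.000²·sin(360°/12) = 432.00 mm²); After the difference (first − rest): the first operand is absent here, so nothing remains; the 17.5×14.5 cube at (5.5, -2) contributes its full rectangle (area 253.75 mm²); Combining (union): only the 17.5×14.5 cube at (5.5, -2) is present, so the union is just that shape — area = 253.75 mm². Overall, the cross-section is a single solid region. Net area = 253.75 mm².

253.75 mm²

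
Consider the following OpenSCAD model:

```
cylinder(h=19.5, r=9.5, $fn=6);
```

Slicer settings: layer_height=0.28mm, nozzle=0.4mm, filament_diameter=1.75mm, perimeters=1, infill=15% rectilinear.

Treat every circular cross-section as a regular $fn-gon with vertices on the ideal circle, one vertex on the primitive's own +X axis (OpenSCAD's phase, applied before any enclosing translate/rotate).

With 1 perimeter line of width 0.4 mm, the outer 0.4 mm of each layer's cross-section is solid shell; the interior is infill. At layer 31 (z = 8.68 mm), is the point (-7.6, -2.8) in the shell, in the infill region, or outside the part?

shell

At z = 8.68 mm: the r=9.5 cylinder gives a regular 6-gon of circumradius 9.5 (constant along its height). Overall, the cross-section is a single solid region. The nearest boundary edge runs (-9.50, 0.00)→(-4.75, -8.23); distance from the point to it = 0.25 mm. The point is inside the cross-section, 0.25 mm from the nearest boundary — within the 0.4 mm shell band (1 × 0.4).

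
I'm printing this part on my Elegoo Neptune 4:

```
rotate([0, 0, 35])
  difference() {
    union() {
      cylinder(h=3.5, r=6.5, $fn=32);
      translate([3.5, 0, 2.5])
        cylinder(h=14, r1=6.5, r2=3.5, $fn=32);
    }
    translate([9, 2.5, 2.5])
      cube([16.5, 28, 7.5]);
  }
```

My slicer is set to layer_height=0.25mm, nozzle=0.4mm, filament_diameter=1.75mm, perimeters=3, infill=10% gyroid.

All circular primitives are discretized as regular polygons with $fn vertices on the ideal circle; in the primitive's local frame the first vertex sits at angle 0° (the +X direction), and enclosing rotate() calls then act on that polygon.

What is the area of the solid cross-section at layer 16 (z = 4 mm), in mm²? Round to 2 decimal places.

At z = 4 mm: the cylinder is not intersected at this z (z outside [0, 3.5]); the cone at (3.5, 0) contributes a regular 32-gon of circumradius 6.179 (interpolated between r1=6.5 and r2=3.5 at t=0.107) (area = (32/2)·6.179²·sin(360°/32) = 119.16 mm²); Merging all regions: only the cone at (3.5, 0) is present, so the union is just that shape — area = 119.16 mm²; the cube at (9, 2.5) (footprint 16.5×28) is included at this height (area 462.00 mm²); Taking the first minus the rest: starting from the result so far (119.16 mm²), the 16.5×28 cube at (9, 2.5) partially overlaps it — only the 0.02 mm² overlap (of its 462.00 mm²) is removed, clipping the outline — area = 119.14 mm²; (whole slice rotated 35° about Z — lengths, areas and connectivity unchanged). Overall, the cross-section is a single solid region. Net area = 119.14 mm².

119.14 mm²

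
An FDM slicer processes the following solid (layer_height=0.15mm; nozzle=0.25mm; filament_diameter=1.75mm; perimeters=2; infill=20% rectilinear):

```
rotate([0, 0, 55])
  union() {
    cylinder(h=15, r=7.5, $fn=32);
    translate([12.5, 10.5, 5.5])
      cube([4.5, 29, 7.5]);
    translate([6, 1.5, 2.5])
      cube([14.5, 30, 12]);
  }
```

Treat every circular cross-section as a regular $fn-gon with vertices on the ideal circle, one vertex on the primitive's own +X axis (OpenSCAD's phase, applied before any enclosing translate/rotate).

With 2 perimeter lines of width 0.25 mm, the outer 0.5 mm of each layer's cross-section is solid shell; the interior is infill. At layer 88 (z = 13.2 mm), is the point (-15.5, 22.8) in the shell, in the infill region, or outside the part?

infill

At z = 13.2 mm: the r=7.5 cylinder contributes a regular 32-gon of circumradius 7.5; the cube at (12.5, 10.5) is not intersected at this z (z outside [5.5, 13]); the cube at (6, 1.5) is present — its section is the full 14.5×30 rectangle; Merging all regions: the regions partially overlap (shared area 2.35 mm²), so overlapping operands fuse into one piece — 1 connected region; (whole slice rotated 55° about Z — lengths, areas and connectivity unchanged). Overall, the cross-section is a single solid region. Undo the 55° rotation: the query point maps to (9.786, 25.774) in the un-rotated model frame. The nearest boundary edge runs (6.00, 4.45)→(6.00, 31.50); distance from the point to it = 3.79 mm. The point is inside the cross-section and 3.79 mm from the nearest boundary — more than the 0.5 mm shell width (2 × 0.25), so it's in the infill interior.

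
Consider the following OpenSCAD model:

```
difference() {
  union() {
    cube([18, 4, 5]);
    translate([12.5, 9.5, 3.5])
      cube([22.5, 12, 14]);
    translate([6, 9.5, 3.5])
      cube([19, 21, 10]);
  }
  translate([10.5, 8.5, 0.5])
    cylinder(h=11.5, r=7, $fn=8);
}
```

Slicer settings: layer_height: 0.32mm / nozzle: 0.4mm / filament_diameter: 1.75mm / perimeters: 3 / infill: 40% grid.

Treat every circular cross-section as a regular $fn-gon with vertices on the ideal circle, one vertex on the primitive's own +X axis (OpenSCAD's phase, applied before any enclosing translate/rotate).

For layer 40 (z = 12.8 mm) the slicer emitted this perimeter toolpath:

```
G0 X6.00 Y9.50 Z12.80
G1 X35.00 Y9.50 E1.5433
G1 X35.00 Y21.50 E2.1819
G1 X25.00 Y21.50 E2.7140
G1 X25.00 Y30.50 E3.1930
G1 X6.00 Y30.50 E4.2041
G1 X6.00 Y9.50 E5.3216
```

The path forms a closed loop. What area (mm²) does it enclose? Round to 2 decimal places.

Apply the shoelace formula to the sequence of (X, Y) vertices; enclosed area = 519.00 mm².

519.00 mm²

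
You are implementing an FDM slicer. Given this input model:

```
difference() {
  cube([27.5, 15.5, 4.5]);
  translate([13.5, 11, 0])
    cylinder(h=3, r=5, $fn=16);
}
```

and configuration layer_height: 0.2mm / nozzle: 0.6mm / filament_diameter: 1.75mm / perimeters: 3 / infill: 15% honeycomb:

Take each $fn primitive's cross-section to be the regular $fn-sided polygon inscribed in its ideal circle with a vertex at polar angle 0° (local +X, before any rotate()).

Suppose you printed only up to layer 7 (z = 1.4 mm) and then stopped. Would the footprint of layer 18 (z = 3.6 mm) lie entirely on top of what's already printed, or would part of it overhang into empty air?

part overhangs

Compare the two slices. At z = 1.4: the cube is present — its section is the full 27.5×15.5 rectangle (area 426.25 mm²); the r=5 cylinder at (13.5, 11) contributes a regular 16-gon of circumradius 5 (area = (16/2)·5.000²·sin(360°/16) = 76.54 mm²); Taking the first minus the rest: starting from the 27.5×15.5 cube (426.25 mm²), the r=5 cylinder at (13.5, 11) partially overlaps it — only the 75.33 mm² overlap (of its 76.54 mm²) is removed, clipping the outline — area = 350.92 mm². At z = 3.6: the cube (footprint 27.5×15.5) is included at this height (area 426.25 mm²); the cylinder at (13.5, 11) does not reach this height (z outside [0, 3]); Taking the first minus the rest: none of the subtracted shapes is present at this height, so the 27.5×15.5 cube is unchanged — area = 426.25 mm². Checking containment: at z = 3.6 the cross-section extends beyond the z = 1.4 cross-section by about 75.33 mm².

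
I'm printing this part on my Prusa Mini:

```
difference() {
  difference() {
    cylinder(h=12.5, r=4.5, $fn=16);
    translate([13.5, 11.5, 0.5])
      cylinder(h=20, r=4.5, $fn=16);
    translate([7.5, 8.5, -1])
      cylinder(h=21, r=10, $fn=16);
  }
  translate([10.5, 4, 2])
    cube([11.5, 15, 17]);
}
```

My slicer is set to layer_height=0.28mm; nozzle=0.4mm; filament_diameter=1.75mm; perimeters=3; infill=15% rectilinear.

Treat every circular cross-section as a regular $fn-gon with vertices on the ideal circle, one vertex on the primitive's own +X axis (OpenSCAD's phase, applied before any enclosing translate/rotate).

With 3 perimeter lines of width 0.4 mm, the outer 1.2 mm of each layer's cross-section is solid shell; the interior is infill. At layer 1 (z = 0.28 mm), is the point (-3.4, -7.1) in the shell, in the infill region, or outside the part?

outside

At z = 0.28 mm: the cylinder: section is a regular 16-gon, circumradius r=4.5; the cylinder at (13.5, 11.5) does not reach this height (z outside [0.5, 20.5]); the r=10 cylinder at (7.5, 8.5) gives a regular 16-gon of circumradius 10 (constant along its height); Subtracting the remaining from the first: starting from the r=4.5 cylinder, the r=10 cylinder at (7.5, 8.5) partially overlaps it — only the 15.97 mm² overlap (of its 306.15 mm²) is removed, clipping the outline — 1 connected region; the cube at (10.5, 4) is not intersected at this z (z outside [2, 19]); After the difference (first − rest): none of the subtracted shapes is present at this height, so the result so far is unchanged — 1 connected region. Overall, the cross-section is a single solid region. The nearest boundary edge runs (-0.00, -4.50)→(-1.72, -4.16); distance from the point to it = 3.39 mm. The point is not inside any of the regions above, so it lies outside the cross-section (3.39 mm from the nearest boundary).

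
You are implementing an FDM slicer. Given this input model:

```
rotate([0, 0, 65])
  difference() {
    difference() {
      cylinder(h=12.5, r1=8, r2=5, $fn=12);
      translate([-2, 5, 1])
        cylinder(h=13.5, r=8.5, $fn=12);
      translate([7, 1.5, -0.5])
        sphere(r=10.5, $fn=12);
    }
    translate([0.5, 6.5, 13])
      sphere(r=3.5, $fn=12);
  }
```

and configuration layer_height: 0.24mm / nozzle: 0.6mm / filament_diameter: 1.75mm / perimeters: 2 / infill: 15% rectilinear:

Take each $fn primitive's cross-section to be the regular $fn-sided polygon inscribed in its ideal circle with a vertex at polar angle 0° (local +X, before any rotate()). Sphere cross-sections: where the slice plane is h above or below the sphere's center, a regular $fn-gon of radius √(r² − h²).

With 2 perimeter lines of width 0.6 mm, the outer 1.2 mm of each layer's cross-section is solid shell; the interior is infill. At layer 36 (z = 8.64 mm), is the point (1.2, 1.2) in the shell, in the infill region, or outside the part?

outside

At z = 8.64 mm: the cone: at t=0.691 of its height the radius interpolates to r₁+(r₂−r₁)t = 5.926, giving a regular 12-gon of that circumradius; the cylinder at (-2, 5): section is a regular 12-gon, circumradius r=8.5; the sphere at (7, 1.5): section is a regular 12-gon, circumradius = √(r²−h²) = √(10.5²−9.14²) = 5.168; Taking the first minus the rest: starting from the cone, the r=8.5 cylinder at (-2, 5) partially overlaps it — only the 77.98 mm² overlap (of its 216.75 mm²) is removed, clipping the outline; the r=10.5 sphere at (7, 1.5) partially overlaps it — only the 6.03 mm² overlap (of its 80.13 mm²) is removed, clipping the outline — 1 connected region; the sphere at (0.5, 6.5) does not reach this height (|z−center|=4.360 > r=3.5); Taking the first minus the rest: none of the subtracted shapes is present at this height, so the result so far is unchanged — 1 connected region; (rotated 65° about Z; rotation is an isometry so areas/perimeters/island counts are preserved). Overall, the cross-section is a single solid region. Undo the 65° rotation: the query point maps to (1.595, -0.580) in the un-rotated model frame. The nearest boundary edge runs (2.25, -2.36)→(3.03, -1.59); distance from the point to it = 1.72 mm. The point is not inside any of the regions above, so it lies outside the cross-section (1.72 mm from the nearest boundary).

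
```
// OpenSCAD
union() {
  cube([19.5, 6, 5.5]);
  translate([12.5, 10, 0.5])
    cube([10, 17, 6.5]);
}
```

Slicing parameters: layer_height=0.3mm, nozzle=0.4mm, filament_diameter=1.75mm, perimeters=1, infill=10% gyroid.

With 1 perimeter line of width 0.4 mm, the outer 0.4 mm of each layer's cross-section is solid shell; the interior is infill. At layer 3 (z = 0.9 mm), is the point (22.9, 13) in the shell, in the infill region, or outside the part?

At z = 0.9 mm: the cube (footprint 19.5×6) is included at this height; the cube at (12.5, 10) (footprint 10×17) is included at this height; Merging all regions: the 2 present regions are separate (no shared area or edge), so areas and boundary lengths simply add and each stays a separate island — 2 connected regions. Overall, the cross-section has 2 separate islands. The nearest boundary edge runs (22.50, 27.00)→(22.50, 10.00); distance from the point to it = 0.40 mm. The point is not inside any of the regions above, so it lies outside the cross-section (0.40 mm from the nearest boundary).

outside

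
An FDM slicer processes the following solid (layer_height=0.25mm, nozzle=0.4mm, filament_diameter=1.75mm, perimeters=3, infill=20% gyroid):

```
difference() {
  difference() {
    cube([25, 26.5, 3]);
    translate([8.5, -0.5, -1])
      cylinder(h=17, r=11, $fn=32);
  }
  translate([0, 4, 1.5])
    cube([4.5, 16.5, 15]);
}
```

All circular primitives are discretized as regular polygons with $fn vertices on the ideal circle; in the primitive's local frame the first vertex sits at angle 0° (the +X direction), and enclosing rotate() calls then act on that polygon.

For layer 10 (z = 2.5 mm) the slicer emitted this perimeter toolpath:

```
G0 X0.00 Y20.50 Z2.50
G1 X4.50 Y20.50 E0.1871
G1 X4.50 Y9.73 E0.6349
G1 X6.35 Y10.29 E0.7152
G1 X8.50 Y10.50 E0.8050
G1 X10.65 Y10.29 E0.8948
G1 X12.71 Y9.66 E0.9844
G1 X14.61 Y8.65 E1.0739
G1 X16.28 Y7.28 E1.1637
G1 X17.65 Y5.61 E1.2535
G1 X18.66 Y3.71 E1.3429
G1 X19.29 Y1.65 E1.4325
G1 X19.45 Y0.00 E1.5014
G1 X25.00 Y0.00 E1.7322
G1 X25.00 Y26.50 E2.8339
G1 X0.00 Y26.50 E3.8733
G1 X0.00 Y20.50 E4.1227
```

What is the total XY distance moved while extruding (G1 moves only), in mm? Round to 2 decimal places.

99.16 mm

Sum the Euclidean lengths of each G1 segment: total = 99.16 mm.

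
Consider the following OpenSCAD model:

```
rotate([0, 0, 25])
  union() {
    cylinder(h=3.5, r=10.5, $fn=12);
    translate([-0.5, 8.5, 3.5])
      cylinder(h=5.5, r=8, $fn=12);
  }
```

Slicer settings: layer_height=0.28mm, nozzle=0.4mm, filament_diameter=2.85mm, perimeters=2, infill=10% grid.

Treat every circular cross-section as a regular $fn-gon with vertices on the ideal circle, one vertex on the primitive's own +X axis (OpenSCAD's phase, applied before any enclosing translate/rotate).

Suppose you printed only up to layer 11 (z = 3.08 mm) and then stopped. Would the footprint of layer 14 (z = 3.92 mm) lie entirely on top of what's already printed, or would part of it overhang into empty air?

part overhangs

Compare the two slices. At z = 3.08: the r=10.5 cylinder contributes a regular 12-gon of circumradius 10.5 (area = (12/2)·10.500²·sin(360°/12) = 330.75 mm²); the cylinder at (-0.5, 8.5) is absent (z outside [3.5, 9]); Combining (union): only the r=10.5 cylinder is present, so the union is just that shape — area = 330.75 mm²; (whole slice rotated 25° about Z — lengths, areas and connectivity unchanged). At z = 3.92: the cylinder is absent (z outside [0, 3.5]); the r=8 cylinder at (-0.5, 8.5) contributes a regular 12-gon of circumradius 8 (area = (12/2)·8.000²·sin(360°/12) = 192.00 mm²); Taking the union: only the r=8 cylinder at (-0.5, 8.5) is present, so the union is just that shape — area = 192.00 mm²; (whole slice rotated 25° about Z — lengths, areas and connectivity unchanged). Checking containment: at z = 3.92 the cross-section extends beyond the z = 3.08 cross-section by about 85.90 mm².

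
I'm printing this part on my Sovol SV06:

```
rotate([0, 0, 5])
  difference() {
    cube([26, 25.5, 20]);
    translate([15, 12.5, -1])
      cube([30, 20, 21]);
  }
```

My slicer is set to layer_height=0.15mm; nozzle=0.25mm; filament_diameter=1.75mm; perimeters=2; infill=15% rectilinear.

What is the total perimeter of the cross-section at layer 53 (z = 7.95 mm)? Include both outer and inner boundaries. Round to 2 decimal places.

103.00 mm

At z = 7.95 mm: the 26×25.5 cube contributes its full rectangle (perimeter 103.00 mm); the 30×20 cube at (15, 12.5) contributes its full rectangle (perimeter 100.00 mm); Taking the first minus the rest: starting from the 26×25.5 cube, the 30×20 cube at (15, 12.5) partially overlaps it — only the 143.00 mm² overlap (of its 600.00 mm²) is removed, clipping the outline — boundary = 103.00 mm; (whole slice rotated 5° about Z — lengths, areas and connectivity unchanged). Overall, the cross-section is a single solid region. Total boundary length (outer) = 103.00 mm.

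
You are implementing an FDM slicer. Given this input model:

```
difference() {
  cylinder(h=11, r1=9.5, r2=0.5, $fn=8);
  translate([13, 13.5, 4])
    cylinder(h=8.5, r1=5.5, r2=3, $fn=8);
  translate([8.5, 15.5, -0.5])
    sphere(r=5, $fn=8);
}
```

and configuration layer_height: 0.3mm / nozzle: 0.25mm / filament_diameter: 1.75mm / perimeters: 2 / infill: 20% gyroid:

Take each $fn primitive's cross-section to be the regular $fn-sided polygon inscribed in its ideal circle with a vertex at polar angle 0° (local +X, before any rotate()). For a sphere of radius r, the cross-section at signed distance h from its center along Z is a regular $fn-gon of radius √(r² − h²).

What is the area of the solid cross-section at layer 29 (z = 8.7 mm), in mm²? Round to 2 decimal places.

At z = 8.7 mm: the cone (r1=9.5→r2=0.5) has section circumradius 2.382 here — a regular 8-gon (area = (8/2)·2.382²·sin(360°/8) = 16.05 mm²); the cone at (13, 13.5) (r1=5.5→r2=3) has section circumradius 4.118 here — a regular 8-gon (area = (8/2)·4.118²·sin(360°/8) = 47.96 mm²); the sphere at (8.5, 15.5) is absent (|z−center|=9.200 > r=5); After the difference (first − rest): starting from the cone (16.05 mm²), the cone at (13, 13.5) misses the remaining region (no effect) — area = 16.05 mm². Overall, the cross-section is a single solid region. Net area = 16.05 mm².

16.05 mm²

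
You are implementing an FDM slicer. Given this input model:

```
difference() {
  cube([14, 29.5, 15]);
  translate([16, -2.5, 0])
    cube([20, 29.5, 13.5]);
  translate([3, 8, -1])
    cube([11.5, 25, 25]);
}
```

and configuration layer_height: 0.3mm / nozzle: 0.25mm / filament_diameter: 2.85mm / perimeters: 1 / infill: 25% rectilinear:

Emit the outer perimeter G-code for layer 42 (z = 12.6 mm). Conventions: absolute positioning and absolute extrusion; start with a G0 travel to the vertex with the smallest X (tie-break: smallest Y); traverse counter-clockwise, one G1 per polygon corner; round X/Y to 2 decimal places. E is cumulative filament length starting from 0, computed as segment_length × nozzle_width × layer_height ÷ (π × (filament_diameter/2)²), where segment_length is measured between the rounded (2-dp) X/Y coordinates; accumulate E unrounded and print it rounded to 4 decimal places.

G0 X0.00 Y0.00 Z12.60
G1 X14.00 Y0.00 E0.1646
G1 X14.00 Y8.00 E0.2586
G1 X3.00 Y8.00 E0.3880
G1 X3.00 Y29.50 E0.6407
G1 X0.00 Y29.50 E0.6760
G1 X0.00 Y0.00 E1.0228

At z = 12.6 mm: the 14×29.5 cube contributes its full rectangle; the cube at (16, -2.5) is present — its section is the full 20×29.5 rectangle; the cube at (3, 8) (footprint 11.5×25) is included at this height; Subtracting the remaining from the first: starting from the 14×29.5 cube, the 20×29.5 cube at (16, -2.5) misses the remaining region (no effect); the 11.5×25 cube at (3, 8) partially overlaps it — only the 236.50 mm² overlap (of its 287.50 mm²) is removed, clipping the outline — 1 connected region. The outline is a single polygon with 6 vertices. Extrusion per mm of travel: 0.25 × 0.3 / (π × 1.425²) = 0.011757. Accumulating E over each segment gives final E = 1.0228.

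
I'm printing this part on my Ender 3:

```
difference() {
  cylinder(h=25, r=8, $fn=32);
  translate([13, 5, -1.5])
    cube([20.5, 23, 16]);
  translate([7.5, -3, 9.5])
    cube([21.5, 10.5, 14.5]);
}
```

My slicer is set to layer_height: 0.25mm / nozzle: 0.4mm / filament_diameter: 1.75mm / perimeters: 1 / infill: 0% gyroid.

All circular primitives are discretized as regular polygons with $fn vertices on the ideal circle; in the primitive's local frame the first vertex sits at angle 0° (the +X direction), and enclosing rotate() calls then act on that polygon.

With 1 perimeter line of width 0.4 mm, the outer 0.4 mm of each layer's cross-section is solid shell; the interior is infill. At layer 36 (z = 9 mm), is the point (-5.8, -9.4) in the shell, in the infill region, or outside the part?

outside

At z = 9 mm: the r=8 cylinder gives a regular 32-gon of circumradius 8 (constant along its height); the 20.5×23 cube at (13, 5) contributes its full rectangle; the cube at (7.5, -3) does not reach this height (z outside [9.5, 24]); Taking the first minus the rest: starting from the r=8 cylinder, the 20.5×23 cube at (13, 5) misses the remaining region (no effect) — 1 connected region. Overall, the cross-section is a single solid region. The nearest boundary edge runs (-3.06, -7.39)→(-4.44, -6.65); distance from the point to it = 3.06 mm. The point is not inside any of the regions above, so it lies outside the cross-section (3.06 mm from the nearest boundary).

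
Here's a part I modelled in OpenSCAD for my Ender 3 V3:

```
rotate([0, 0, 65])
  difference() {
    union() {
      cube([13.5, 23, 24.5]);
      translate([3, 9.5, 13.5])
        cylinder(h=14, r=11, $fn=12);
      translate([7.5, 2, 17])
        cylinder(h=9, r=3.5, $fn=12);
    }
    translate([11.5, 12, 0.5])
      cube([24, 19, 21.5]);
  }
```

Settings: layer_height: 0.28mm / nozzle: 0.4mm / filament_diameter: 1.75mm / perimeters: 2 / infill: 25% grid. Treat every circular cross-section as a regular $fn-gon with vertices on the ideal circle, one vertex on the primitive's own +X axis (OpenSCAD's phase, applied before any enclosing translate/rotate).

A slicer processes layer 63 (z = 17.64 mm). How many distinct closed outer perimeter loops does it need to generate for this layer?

1

At z = 17.64 mm: the cube is present — its section is the full 13.5×23 rectangle; the r=11 cylinder at (3, 9.5) contributes a regular 12-gon of circumradius 11; the cylinder at (7.5, 2): section is a regular 12-gon, circumradius r=3.5; Combining (union): the regions partially overlap (shared area 269.51 mm²), so overlapping operands fuse into one piece — 1 connected region; the cube at (11.5, 12) is present — its section is the full 24×19 rectangle; Subtracting the remaining from the first: starting from the result so far, the 24×19 cube at (11.5, 12) partially overlaps it — only the 22.00 mm² overlap (of its 456.00 mm²) is removed, clipping the outline — 1 connected region; (rotated 65° about Z; rotation is an isometry so areas/perimeters/island counts are preserved). The result has 1 disconnected region.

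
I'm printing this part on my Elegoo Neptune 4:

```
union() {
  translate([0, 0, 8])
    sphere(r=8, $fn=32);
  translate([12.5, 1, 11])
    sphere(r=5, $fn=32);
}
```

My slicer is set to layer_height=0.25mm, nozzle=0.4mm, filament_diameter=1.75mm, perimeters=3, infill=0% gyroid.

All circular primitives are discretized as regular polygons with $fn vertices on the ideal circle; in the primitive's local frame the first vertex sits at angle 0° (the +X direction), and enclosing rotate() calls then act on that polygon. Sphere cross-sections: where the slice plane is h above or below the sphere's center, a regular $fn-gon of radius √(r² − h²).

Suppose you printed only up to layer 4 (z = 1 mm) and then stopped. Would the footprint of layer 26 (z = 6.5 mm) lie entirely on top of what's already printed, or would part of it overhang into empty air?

Compare the two slices. At z = 1: the r=8 sphere contributes a regular 32-gon of circumradius √(8²−7²) = 3.873 (area = (32/2)·3.873²·sin(360°/32) = 46.82 mm²); the sphere at (12.5, 1) does not reach this height (|z−center|=10.000 > r=5); Combining (union): only the r=8 sphere is present, so the union is just that shape — area = 46.82 mm². At z = 6.5: the r=8 sphere slices to a regular 32-gon of circumradius 7.858 (√(r²−h²) with h=1.5 from center) (area = (32/2)·7.858²·sin(360°/32) = 192.75 mm²); the sphere at (12.5, 1): section is a regular 32-gon, circumradius = √(r²−h²) = √(5²−4.5²) = 2.179 (area = (32/2)·2.179²·sin(360°/32) = 14.83 mm²); Merging all regions: the 2 present regions are separate (no shared area or edge), so areas and boundary lengths simply add and each stays a separate island — area = 207.58 mm². Checking containment: at z = 6.5 the cross-section extends beyond the z = 1 cross-section by about 160.75 mm².

part overhangs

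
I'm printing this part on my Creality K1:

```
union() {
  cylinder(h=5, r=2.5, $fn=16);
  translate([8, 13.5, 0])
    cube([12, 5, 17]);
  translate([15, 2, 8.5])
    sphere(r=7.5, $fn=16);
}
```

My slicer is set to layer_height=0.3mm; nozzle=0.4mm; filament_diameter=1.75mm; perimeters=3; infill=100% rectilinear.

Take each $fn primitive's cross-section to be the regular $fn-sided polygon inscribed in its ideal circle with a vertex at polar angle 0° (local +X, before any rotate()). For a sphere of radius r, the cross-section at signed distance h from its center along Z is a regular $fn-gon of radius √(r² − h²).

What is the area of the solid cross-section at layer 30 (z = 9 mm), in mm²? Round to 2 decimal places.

At z = 9 mm: the cylinder is absent (z outside [0, 5]); the cube at (8, 13.5) (footprint 12×5) is included at this height (area 60.00 mm²); the r=7.5 sphere at (15, 2) contributes a regular 16-gon of circumradius √(7.5²−0.5²) = 7.483 (area = (16/2)·7.483²·sin(360°/16) = 171.44 mm²); Taking the union: the 2 present regions are separate (no shared area or edge), so areas and boundary lengths simply add and each stays a separate island — area = 231.44 mm². Overall, the cross-section has 2 separate islands. Net area = 231.44 mm².

231.44 mm²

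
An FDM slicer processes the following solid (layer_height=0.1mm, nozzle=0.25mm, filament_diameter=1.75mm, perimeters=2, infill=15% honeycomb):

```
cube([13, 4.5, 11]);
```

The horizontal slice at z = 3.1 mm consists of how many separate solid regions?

At z = 3.1 mm: the cube (footprint 13×4.5) is included at this height. The result has 1 disconnected region.

1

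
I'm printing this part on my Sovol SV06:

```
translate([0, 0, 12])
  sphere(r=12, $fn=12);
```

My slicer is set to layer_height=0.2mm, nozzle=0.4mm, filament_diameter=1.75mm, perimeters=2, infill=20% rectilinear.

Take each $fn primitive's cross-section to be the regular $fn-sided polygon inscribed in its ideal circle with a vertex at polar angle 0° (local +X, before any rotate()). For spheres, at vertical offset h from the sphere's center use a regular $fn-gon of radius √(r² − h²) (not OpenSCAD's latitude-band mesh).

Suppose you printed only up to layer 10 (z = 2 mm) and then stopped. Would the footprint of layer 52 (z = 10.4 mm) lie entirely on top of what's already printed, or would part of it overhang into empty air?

Compare the two slices. At z = 2: the r=12 sphere contributes a regular 12-gon of circumradius √(12²−10²) = 6.633 (area = (12/2)·6.633²·sin(360°/12) = 132.00 mm²). At z = 10.4: the r=12 sphere slices to a regular 12-gon of circumradius 11.893 (√(r²−h²) with h=1.6 from center) (area = (12/2)·11.893²·sin(360°/12) = 424.32 mm²). Checking containment: at z = 10.4 the cross-section extends beyond the z = 2 cross-section by about 292.32 mm².

part overhangs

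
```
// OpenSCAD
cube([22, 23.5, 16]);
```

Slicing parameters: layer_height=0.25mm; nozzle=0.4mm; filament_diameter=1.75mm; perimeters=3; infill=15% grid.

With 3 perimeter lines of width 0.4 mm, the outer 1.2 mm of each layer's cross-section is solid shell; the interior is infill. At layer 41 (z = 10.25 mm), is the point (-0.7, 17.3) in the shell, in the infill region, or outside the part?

outside

At z = 10.25 mm: the cube (footprint 22×23.5) is included at this height. Overall, the cross-section is a single solid region. The nearest boundary edge runs (0.00, 23.50)→(0.00, 0.00); distance from the point to it = 0.70 mm. The point is not inside any of the regions above, so it lies outside the cross-section (0.70 mm from the nearest boundary).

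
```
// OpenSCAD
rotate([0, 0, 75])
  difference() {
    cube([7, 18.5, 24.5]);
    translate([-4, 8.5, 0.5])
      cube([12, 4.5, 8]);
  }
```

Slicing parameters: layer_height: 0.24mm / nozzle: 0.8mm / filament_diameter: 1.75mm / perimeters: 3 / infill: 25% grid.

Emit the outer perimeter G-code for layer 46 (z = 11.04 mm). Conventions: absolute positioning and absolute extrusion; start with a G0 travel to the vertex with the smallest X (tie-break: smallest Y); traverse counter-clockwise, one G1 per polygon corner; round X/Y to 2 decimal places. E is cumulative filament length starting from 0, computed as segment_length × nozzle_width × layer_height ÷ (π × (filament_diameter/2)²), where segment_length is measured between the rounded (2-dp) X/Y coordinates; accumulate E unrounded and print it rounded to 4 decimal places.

G0 X-17.87 Y4.79 Z11.04
G1 X0.00 Y0.00 E1.4768
G1 X1.81 Y6.76 E2.0354
G1 X-16.06 Y11.55 E3.5123
G1 X-17.87 Y4.79 E4.0709

At z = 11.04 mm: the cube is present — its section is the full 7×18.5 rectangle; the cube at (-4, 8.5) is not intersected at this z (z outside [0.5, 8.5]); After the difference (first − rest): none of the subtracted shapes is present at this height, so the 7×18.5 cube is unchanged — 1 connected region; (rotated 75° about Z; rotation is an isometry so areas/perimeters/island counts are preserved). The outline is a single polygon with 4 vertices. Extrusion per mm of travel: 0.8 × 0.24 / (π × 0.875²) = 0.079824. Accumulating E over each segment gives final E = 4.0709.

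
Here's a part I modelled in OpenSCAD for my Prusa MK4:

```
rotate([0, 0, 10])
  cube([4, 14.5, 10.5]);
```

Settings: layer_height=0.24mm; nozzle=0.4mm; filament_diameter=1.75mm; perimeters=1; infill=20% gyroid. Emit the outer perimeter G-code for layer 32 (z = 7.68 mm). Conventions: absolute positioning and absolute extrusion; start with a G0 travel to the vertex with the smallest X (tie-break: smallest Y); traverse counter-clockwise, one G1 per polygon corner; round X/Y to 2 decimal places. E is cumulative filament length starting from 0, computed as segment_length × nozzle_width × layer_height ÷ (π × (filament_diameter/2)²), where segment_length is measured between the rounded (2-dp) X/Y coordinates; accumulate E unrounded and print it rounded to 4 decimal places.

G0 X-2.52 Y14.28 Z7.68
G1 X0.00 Y0.00 E0.5788
G1 X3.94 Y0.69 E0.7384
G1 X1.42 Y14.97 E1.3172
G1 X-2.52 Y14.28 E1.4768

At z = 7.68 mm: the cube is present — its section is the full 4×14.5 rectangle; (whole slice rotated 10° about Z — lengths, areas and connectivity unchanged). The outline is a single polygon with 4 vertices. Extrusion per mm of travel: 0.4 × 0.24 / (π × 0.875²) = 0.039912. Accumulating E over each segment gives final E = 1.4768.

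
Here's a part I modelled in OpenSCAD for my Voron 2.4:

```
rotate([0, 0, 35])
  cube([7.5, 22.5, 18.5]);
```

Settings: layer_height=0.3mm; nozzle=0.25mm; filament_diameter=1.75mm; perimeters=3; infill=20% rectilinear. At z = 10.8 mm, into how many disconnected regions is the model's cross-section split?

1

At z = 10.8 mm: the cube (footprint 7.5×22.5) is included at this height; (whole slice rotated 35° about Z — lengths, areas and connectivity unchanged). The result has 1 disconnected region.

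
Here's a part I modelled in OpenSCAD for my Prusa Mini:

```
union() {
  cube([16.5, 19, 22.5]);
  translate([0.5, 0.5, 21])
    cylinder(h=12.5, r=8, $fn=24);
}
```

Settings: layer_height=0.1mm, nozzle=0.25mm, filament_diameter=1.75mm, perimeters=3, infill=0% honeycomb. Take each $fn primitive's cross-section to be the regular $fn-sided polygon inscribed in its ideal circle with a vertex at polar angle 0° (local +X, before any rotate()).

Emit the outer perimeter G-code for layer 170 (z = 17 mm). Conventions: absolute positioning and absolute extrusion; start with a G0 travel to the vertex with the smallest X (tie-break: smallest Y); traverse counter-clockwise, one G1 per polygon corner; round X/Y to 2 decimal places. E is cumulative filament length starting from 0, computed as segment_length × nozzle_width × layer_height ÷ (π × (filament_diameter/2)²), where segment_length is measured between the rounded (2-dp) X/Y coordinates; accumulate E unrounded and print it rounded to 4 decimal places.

At z = 17 mm: the 16.5×19 cube contributes its full rectangle; the cylinder at (0.5, 0.5) does not reach this height (z outside [21, 33.5]); Merging all regions: only the 16.5×19 cube is present, so the union is just that shape — 1 connected region. The outline is a single polygon with 4 vertices. Extrusion per mm of travel: 0.25 × 0.1 / (π × 0.875²) = 0.010394. Accumulating E over each segment gives final E = 0.7380.

G0 X0.00 Y0.00 Z17.00
G1 X16.50 Y0.00 E0.1715
G1 X16.50 Y19.00 E0.3690
G1 X0.00 Y19.00 E0.5405
G1 X0.00 Y0.00 E0.7380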